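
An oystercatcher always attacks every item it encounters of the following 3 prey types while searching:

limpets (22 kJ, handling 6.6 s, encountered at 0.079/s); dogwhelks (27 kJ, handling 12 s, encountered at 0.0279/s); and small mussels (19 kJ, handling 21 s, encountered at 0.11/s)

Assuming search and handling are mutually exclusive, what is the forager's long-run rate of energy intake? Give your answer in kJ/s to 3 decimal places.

R = (0.079×22 + 0.0279×27 + 0.11×19) / (1 + 0.079×6.6 + 0.0279×12 + 0.11×21) = 4.581/4.166 = 1.1 kJ/s.

1.100 kJ/s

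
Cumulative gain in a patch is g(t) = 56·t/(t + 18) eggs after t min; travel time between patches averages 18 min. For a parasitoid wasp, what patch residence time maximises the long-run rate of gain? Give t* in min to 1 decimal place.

Optimal t* satisfies g'(t*) = g(t*)/(T + t*).
g'(t) = 56·18/(t + 18)². Setting 56·18/(t+18)² = 56t/[(t+18)(18+t)] gives 18(18+t) = t(t+18), so t² = 18×18 = 324.
t* = √324 = 18 min.

18.0 min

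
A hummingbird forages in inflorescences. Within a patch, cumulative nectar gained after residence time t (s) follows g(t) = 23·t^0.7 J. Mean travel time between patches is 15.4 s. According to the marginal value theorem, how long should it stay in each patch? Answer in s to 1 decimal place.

35.9 s

Optimal t* satisfies g'(t*) = g(t*)/(T + t*).
g'(t) = 0.7·23·t^-0.3. Setting 0.7·23·t^-0.3 = 23·t^0.7/(15.4+t) gives 0.7(15.4+t) = t, so 0.30·t = 0.7×15.4.
t* = 0.7×15.4/0.30 = 35.93 s.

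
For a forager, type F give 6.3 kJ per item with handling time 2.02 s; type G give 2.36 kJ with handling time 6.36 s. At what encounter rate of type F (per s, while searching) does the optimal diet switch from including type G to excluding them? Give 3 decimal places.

Drop type G once their profitability E₂/h₂ falls below the rate achievable on type F alone: E₂/h₂ = λE₁/(1 + λh₁).
Solve for λ: λE₁h₂ = E₂(1 + λh₁) → λ(E₁h₂ − E₂h₁) = E₂ → λ = E₂/(E₁h₂ − E₂h₁).
λ = 2.36/(6.3×6.36 − 2.36×2.02) = 2.36/35.3 = 0.06685 per s.

0.067 per s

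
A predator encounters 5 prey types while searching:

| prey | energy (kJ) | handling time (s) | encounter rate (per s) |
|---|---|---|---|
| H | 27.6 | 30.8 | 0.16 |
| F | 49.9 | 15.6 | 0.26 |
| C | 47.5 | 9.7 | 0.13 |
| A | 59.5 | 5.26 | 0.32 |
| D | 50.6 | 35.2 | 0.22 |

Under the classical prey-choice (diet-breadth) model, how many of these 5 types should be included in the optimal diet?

E/h in descending order: A 11.3, C 4.9, F 3.2, D 1.44, H 0.896 kJ/s. The optimal diet is the largest prefix of this list for which every included type satisfies E_i/h_i > R on the types above it.
Rate on top 1: 7.096. C: 4.9 < 7.096 → exclude; stop.
Optimal diet: A — 1 of 5 types.

1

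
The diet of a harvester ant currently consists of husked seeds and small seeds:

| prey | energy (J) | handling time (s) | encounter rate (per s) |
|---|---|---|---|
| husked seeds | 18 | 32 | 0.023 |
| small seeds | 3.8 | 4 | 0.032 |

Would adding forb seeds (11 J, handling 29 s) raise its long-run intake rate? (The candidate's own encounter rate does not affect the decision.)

On husked seeds and small seeds alone, R = ΣλE/(1+Σλh) = 0.5356/1.864 = 0.2873 J/s.
Profitability of forb seeds: 11/29 = 0.3793 J/s.
0.3793 > 0.2873, so adding forb seeds raises the average — include it.

Yes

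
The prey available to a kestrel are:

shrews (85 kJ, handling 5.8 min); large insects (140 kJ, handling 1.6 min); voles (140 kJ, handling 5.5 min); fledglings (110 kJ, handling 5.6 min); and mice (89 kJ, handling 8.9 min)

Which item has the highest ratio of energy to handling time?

large insects

In descending order of E/h:
large insects: 140/1.6 = 87.5 kJ/min
voles: 140/5.5 = 25.5 kJ/min
fledglings: 110/5.6 = 19.6 kJ/min
shrews: 85/5.8 = 14.7 kJ/min
mice: 89/8.9 = 10 kJ/min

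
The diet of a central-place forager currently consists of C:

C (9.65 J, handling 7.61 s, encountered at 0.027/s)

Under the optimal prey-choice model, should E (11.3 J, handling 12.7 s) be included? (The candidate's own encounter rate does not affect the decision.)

On C alone, R = ΣλE/(1+Σλh) = 0.2606/1.205 = 0.2161 J/s.
E: E/h = 11.3/12.7 = 0.8898 J/s.
0.8898 > 0.2161, so adding E raises the average — include it.

Yes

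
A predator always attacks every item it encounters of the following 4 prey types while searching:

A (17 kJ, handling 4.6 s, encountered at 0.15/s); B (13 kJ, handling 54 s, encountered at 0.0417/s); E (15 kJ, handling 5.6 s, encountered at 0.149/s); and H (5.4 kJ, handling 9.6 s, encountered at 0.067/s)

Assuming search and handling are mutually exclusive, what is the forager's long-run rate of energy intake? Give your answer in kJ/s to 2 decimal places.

1.05 kJ/s

Energy encountered per unit search time: 0.15×17 + 0.0417×13 + 0.149×15 + 0.067×5.4 = 5.689 kJ/s.
Handling time per unit search time: 0.15×4.6 + 0.0417×54 + 0.149×5.6 + 0.067×9.6 = 4.419.
Rate = 5.689/(1 + 4.419) = 1.05 kJ/s.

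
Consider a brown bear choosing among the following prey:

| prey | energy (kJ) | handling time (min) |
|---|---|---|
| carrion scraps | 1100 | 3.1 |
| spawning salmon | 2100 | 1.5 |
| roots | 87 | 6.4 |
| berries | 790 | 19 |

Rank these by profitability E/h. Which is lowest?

roots

In descending order of E/h:
spawning salmon: 2100/1.5 = 1.4e+03 kJ/min
carrion scraps: 1100/3.1 = 355 kJ/min
berries: 790/19 = 41.6 kJ/min
roots: 87/6.4 = 13.6 kJ/min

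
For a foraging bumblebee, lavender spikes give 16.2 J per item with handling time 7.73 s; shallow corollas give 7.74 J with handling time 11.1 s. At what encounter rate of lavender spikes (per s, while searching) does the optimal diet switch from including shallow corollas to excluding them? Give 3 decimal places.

At the threshold, the rate on lavender spikes alone equals the profitability of shallow corollas: λ·16.2/(1 + λ·7.73) = 7.74/11.1 = 0.6973.
Rearranging, λ(16.2 − 0.6973×7.73) = 0.6973, so λ = 0.6973/10.81 = 0.06451 per s.

0.065 per s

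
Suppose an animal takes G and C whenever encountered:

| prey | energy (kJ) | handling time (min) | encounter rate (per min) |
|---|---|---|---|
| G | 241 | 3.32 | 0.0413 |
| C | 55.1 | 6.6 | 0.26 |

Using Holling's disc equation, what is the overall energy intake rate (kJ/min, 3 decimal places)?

8.510 kJ/min

Energy encountered per unit search time: 0.0413×241 + 0.26×55.1 = 24.28 kJ/min.
Handling time per unit search time: 0.0413×3.32 + 0.26×6.6 = 1.853.
Rate = 24.28/(1 + 1.853) = 8.51 kJ/min.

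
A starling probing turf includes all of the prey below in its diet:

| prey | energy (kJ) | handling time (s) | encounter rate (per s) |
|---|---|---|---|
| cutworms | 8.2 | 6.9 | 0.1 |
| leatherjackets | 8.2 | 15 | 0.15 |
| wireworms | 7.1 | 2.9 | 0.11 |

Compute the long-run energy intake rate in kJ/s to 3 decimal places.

0.665 kJ/s

R = Σλ_iE_i / (1 + Σλ_ih_i)
Numerator: 0.1×8.2 + 0.15×8.2 + 0.11×7.1 = 2.831
Denominator: 1 + 0.1×6.9 + 0.15×15 + 0.11×2.9 = 4.259
R = 2.831/4.259 = 0.6647 kJ/s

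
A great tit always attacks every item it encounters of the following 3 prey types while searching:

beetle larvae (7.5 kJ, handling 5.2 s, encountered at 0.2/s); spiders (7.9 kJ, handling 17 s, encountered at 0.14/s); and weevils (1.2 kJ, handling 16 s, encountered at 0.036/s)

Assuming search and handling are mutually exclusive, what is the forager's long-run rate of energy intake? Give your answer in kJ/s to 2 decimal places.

R = (0.2×7.5 + 0.14×7.9 + 0.036×1.2) / (1 + 0.2×5.2 + 0.14×17 + 0.036×16) = 2.649/4.996 = 0.5303 kJ/s.

0.53 kJ/s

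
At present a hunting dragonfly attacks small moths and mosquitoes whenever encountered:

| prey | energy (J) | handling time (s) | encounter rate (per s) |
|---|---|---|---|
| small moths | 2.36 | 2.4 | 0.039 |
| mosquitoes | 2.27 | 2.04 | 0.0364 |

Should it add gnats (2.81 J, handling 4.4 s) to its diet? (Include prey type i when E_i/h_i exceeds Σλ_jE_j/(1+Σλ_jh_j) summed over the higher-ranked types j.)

Yes

Current rate: (0.039×2.36 + 0.0364×2.27)/(1 + 0.039×2.4 + 0.0364×2.04) = 0.1496 J/s.
gnats: E/h = 2.81/4.4 = 0.6386 J/s.
0.6386 > 0.1496, so adding gnats raises the average — include it.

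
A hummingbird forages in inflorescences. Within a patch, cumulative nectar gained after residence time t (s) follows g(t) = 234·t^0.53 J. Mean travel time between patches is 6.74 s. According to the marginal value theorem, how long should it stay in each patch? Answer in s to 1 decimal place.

7.6 s

By the marginal value theorem, leave when the instantaneous gain rate g'(t) equals the habitat-wide average g(t)/(T + t).
g'(t) = 0.53·234·t^-0.47. Setting 0.53·234·t^-0.47 = 234·t^0.53/(6.74+t) gives 0.53(6.74+t) = t, so 0.47·t = 0.53×6.74.
t* = 0.53×6.74/0.47 = 7.6 s.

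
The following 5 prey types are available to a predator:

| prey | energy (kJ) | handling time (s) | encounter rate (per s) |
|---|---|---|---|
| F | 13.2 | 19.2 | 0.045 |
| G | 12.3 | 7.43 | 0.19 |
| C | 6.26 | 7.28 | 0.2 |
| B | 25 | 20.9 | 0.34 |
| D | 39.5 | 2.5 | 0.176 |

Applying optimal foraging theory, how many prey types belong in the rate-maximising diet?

1

E/h in descending order: D 15.8, G 1.66, B 1.2, C 0.86, F 0.688 kJ/s. The optimal diet is the largest prefix of this list for which every included type satisfies E_i/h_i > R on the types above it.
Rate on top 1: 4.828. G: 1.66 < 4.828 → exclude; stop.
Optimal diet: D — 1 of 5 types.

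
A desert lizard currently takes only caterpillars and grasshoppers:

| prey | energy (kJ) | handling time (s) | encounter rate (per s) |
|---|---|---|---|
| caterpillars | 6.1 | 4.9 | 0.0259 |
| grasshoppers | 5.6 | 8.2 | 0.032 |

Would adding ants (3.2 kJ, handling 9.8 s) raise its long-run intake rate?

On caterpillars and grasshoppers alone, R = ΣλE/(1+Σλh) = 0.3372/1.389 = 0.2427 kJ/s.
Profitability of ants: 3.2/9.8 = 0.3265 kJ/s.
Since 0.3265 > R, including ants increases the long-run rate.

Yes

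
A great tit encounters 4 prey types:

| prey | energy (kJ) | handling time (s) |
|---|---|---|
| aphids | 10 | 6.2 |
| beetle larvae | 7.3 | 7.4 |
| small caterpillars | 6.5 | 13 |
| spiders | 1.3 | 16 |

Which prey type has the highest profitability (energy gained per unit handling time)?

aphids

Profitability E/h (kJ/s): aphids = 10/6.2 = 1.61, beetle larvae = 7.3/7.4 = 0.986, small caterpillars = 6.5/13 = 0.5, spiders = 1.3/16 = 0.0813.
Ranked: aphids > beetle larvae > small caterpillars > spiders.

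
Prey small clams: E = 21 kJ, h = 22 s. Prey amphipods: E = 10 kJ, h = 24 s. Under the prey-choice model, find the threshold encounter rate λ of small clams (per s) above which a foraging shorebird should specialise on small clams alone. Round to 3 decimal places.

At the threshold, the rate on small clams alone equals the profitability of amphipods: λ·21/(1 + λ·22) = 10/24 = 0.4167.
Rearranging, λ(21 − 0.4167×22) = 0.4167, so λ = 0.4167/11.83 = 0.03521 per s.

0.035 per s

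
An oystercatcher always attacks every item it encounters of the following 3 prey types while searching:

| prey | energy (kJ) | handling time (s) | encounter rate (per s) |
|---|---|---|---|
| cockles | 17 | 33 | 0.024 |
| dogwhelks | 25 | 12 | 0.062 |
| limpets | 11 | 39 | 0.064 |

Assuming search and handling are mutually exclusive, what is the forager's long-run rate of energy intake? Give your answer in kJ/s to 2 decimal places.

0.53 kJ/s

R = (0.024×17 + 0.062×25 + 0.064×11) / (1 + 0.024×33 + 0.062×12 + 0.064×39) = 2.662/5.032 = 0.529 kJ/s.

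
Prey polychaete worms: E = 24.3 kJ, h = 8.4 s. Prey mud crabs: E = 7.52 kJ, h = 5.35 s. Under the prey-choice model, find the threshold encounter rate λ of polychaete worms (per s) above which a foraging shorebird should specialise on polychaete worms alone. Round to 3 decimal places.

0.113 per s

The zero-one rule: include mud crabs iff E₂/h₂ > λE₁/(1+λh₁). Equality gives the switch point.
λE₁h₂ = E₂ + λE₂h₁ ⇒ λ = E₂/(E₁h₂ − E₂h₁) = 7.52/(130 − 63.17) = 0.1125 per s.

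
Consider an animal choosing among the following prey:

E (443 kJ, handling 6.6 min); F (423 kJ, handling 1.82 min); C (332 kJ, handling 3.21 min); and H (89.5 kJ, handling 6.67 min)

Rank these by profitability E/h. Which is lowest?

H

Profitability E/h (kJ/min): E = 443/6.6 = 67.1, F = 423/1.82 = 232, C = 332/3.21 = 103, H = 89.5/6.67 = 13.4.
Ranked: F > C > E > H.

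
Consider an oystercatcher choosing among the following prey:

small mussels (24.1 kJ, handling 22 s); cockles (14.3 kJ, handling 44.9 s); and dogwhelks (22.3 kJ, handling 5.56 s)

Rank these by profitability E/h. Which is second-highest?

Profitability E/h (kJ/s): small mussels = 24.1/22 = 1.1, cockles = 14.3/44.9 = 0.318, dogwhelks = 22.3/5.56 = 4.01.
Ranked: dogwhelks > small mussels > cockles.

small mussels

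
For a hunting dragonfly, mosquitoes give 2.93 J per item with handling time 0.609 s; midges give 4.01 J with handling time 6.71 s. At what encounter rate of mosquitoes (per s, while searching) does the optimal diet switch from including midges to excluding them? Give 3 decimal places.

Drop midges once their profitability E₂/h₂ falls below the rate achievable on mosquitoes alone: E₂/h₂ = λE₁/(1 + λh₁).
Solve for λ: λE₁h₂ = E₂(1 + λh₁) → λ(E₁h₂ − E₂h₁) = E₂ → λ = E₂/(E₁h₂ − E₂h₁).
λ = 4.01/(2.93×6.71 − 4.01×0.609) = 4.01/17.22 = 0.2329 per s.

0.233 per s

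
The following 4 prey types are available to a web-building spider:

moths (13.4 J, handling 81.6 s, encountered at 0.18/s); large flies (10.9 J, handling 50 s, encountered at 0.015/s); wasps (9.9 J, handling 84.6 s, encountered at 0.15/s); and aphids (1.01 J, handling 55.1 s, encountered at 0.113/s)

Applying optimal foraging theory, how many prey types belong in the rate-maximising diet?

Rank by E/h (J/s): large flies 0.218, moths 0.164, wasps 0.117, aphids 0.0183. Include each in turn until the next type's E/h falls below the running intake rate.
Rate on top 1: 0.09343. moths: 0.164 > 0.09343 → include.
Rate on top 2: 0.1567. wasps: 0.117 < 0.1567 → exclude; stop.
Optimal diet: large flies, moths — 2 of 4 types.

2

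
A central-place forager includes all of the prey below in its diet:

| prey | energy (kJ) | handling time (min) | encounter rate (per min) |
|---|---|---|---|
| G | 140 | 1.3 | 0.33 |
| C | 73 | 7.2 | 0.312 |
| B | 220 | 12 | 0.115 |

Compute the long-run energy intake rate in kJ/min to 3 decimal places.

18.649 kJ/min

R = (0.33×140 + 0.312×73 + 0.115×220) / (1 + 0.33×1.3 + 0.312×7.2 + 0.115×12) = 94.28/5.055 = 18.65 kJ/min.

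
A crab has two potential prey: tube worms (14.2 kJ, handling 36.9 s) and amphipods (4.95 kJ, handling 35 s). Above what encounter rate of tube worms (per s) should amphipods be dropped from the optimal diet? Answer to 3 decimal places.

0.016 per s

Drop amphipods once their profitability E₂/h₂ falls below the rate achievable on tube worms alone: E₂/h₂ = λE₁/(1 + λh₁).
Solve for λ: λE₁h₂ = E₂(1 + λh₁) → λ(E₁h₂ − E₂h₁) = E₂ → λ = E₂/(E₁h₂ − E₂h₁).
λ = 4.95/(14.2×35 − 4.95×36.9) = 4.95/314.3 = 0.01575 per s.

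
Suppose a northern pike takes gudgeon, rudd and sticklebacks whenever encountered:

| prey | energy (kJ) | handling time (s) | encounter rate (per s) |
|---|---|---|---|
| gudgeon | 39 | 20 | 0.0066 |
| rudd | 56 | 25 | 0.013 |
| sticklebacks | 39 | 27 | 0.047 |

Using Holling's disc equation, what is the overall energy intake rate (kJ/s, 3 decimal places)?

1.034 kJ/s

R = (0.0066×39 + 0.013×56 + 0.047×39) / (1 + 0.0066×20 + 0.013×25 + 0.047×27) = 2.818/2.726 = 1.034 kJ/s.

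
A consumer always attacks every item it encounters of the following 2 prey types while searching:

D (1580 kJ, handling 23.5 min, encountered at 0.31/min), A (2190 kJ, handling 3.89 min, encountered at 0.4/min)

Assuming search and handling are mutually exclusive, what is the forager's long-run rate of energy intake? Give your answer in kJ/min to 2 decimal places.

R = Σλ_iE_i / (1 + Σλ_ih_i)
Numerator: 0.31×1580 + 0.4×2190 = 1366
Denominator: 1 + 0.31×23.5 + 0.4×3.89 = 9.841
R = 1366/9.841 = 138.8 kJ/min

138.79 kJ/min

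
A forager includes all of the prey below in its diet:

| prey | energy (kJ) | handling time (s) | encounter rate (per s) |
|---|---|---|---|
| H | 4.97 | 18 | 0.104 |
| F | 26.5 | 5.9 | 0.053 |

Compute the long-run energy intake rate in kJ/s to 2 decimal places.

0.60 kJ/s

R = Σλ_iE_i / (1 + Σλ_ih_i)
Numerator: 0.104×4.97 + 0.053×26.5 = 1.921
Denominator: 1 + 0.104×18 + 0.053×5.9 = 3.185
R = 1.921/3.185 = 0.6033 kJ/s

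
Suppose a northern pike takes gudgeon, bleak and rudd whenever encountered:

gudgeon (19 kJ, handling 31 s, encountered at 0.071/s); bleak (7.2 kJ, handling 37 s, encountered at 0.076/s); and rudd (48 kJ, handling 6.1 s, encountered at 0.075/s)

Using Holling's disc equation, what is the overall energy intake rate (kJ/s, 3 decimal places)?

0.849 kJ/s

Energy encountered per unit search time: 0.071×19 + 0.076×7.2 + 0.075×48 = 5.496 kJ/s.
Handling time per unit search time: 0.071×31 + 0.076×37 + 0.075×6.1 = 5.47.
Rate = 5.496/(1 + 5.47) = 0.8494 kJ/s.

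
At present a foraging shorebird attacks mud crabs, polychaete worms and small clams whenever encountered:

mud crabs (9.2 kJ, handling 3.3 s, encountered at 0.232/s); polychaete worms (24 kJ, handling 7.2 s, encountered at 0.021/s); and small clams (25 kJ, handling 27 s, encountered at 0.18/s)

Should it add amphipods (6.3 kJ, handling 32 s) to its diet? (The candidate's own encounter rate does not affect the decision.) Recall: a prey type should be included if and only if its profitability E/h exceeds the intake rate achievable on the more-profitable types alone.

Intake rate on the current diet: R = (0.232×9.2 + 0.021×24 + 0.18×25) / (1 + 0.232×3.3 + 0.021×7.2 + 0.18×27) = 7.138/6.777 = 1.053 kJ/s.
amphipods: E/h = 6.3/32 = 0.1969 kJ/s.
0.1969 < 1.053, so adding amphipods would lower the average — exclude it.

No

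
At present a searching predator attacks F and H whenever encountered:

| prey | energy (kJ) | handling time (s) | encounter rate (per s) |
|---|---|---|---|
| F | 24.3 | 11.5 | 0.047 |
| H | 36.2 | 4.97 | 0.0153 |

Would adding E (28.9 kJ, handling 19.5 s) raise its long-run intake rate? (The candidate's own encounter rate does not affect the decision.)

Yes

Intake rate on the current diet: R = (0.047×24.3 + 0.0153×36.2) / (1 + 0.047×11.5 + 0.0153×4.97) = 1.696/1.617 = 1.049 kJ/s.
E: E/h = 28.9/19.5 = 1.482 kJ/s.
1.482 > 1.049, so adding E raises the average — include it.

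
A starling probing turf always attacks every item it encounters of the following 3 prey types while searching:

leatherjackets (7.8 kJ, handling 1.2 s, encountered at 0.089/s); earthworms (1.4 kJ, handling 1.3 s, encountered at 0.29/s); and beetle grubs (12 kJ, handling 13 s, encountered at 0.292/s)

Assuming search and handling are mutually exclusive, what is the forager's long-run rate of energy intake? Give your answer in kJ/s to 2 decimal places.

R = Σλ_iE_i / (1 + Σλ_ih_i)
Numerator: 0.089×7.8 + 0.29×1.4 + 0.292×12 = 4.604
Denominator: 1 + 0.089×1.2 + 0.29×1.3 + 0.292×13 = 5.28
R = 4.604/5.28 = 0.872 kJ/s

0.87 kJ/s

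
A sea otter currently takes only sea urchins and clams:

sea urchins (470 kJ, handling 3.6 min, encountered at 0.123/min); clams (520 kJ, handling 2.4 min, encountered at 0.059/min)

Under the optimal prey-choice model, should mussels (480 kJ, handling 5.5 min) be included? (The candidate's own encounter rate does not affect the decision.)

On sea urchins and clams alone, R = ΣλE/(1+Σλh) = 88.49/1.584 = 55.85 kJ/min.
Profitability of mussels: 480/5.5 = 87.27 kJ/min.
87.27 > 55.85, so adding mussels raises the average — include it.

Yes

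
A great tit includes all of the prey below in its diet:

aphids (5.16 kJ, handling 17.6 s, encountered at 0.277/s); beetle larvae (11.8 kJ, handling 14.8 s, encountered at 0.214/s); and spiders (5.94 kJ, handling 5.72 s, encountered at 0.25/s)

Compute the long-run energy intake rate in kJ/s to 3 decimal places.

0.519 kJ/s

R = Σλ_iE_i / (1 + Σλ_ih_i)
Numerator: 0.277×5.16 + 0.214×11.8 + 0.25×5.94 = 5.44
Denominator: 1 + 0.277×17.6 + 0.214×14.8 + 0.25×5.72 = 10.47
R = 5.44/10.47 = 0.5194 kJ/s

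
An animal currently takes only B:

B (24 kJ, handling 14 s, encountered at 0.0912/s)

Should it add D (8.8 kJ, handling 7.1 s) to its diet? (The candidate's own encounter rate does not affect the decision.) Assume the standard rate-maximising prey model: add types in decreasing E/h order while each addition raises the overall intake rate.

Yes

Intake rate on the current diet: R = (0.0912×24) / (1 + 0.0912×14) = 2.189/2.277 = 0.9613 kJ/s.
D: E/h = 8.8/7.1 = 1.239 kJ/s.
1.239 > 0.9613, so adding D raises the average — include it.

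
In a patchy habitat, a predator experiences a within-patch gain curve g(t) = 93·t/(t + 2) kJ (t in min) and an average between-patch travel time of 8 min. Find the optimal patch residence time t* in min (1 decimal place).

Maximise g(t)/(T+t): set derivative to zero → g'(t)(T+t) = g(t).
g'(t) = 93·2/(t + 2)². Setting 93·2/(t+2)² = 93t/[(t+2)(8+t)] gives 2(8+t) = t(t+2), so t² = 2×8 = 16.
t* = √16 = 4 min.

4.0 min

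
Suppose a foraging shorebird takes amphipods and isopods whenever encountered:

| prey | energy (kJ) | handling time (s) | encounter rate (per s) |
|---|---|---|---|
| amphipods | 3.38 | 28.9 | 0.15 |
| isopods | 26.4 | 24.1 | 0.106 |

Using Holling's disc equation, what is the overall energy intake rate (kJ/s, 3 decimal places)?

0.419 kJ/s

R = Σλ_iE_i / (1 + Σλ_ih_i)
Numerator: 0.15×3.38 + 0.106×26.4 = 3.305
Denominator: 1 + 0.15×28.9 + 0.106×24.1 = 7.89
R = 3.305/7.89 = 0.419 kJ/s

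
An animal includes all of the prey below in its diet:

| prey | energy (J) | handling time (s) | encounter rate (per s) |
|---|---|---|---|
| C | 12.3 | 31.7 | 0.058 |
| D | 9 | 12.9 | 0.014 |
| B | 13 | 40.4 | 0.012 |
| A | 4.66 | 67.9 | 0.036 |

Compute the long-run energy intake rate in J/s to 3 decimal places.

0.196 J/s

R = (0.058×12.3 + 0.014×9 + 0.012×13 + 0.036×4.66) / (1 + 0.058×31.7 + 0.014×12.9 + 0.012×40.4 + 0.036×67.9) = 1.163/5.948 = 0.1955 J/s.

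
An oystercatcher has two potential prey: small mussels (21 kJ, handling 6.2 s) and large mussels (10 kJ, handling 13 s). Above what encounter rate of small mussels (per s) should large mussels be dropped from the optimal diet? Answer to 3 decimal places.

At the threshold, the rate on small mussels alone equals the profitability of large mussels: λ·21/(1 + λ·6.2) = 10/13 = 0.7692.
Rearranging, λ(21 − 0.7692×6.2) = 0.7692, so λ = 0.7692/16.23 = 0.04739 per s.

0.047 per s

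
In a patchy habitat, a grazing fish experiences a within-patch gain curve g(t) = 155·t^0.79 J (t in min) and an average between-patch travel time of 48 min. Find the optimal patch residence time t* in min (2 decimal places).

180.57 min

Optimal t* satisfies g'(t*) = g(t*)/(T + t*).
g'(t) = 0.79·155·t^-0.21. Setting 0.79·155·t^-0.21 = 155·t^0.79/(48+t) gives 0.79(48+t) = t, so 0.21·t = 0.79×48.
t* = 0.79×48/0.21 = 180.6 min.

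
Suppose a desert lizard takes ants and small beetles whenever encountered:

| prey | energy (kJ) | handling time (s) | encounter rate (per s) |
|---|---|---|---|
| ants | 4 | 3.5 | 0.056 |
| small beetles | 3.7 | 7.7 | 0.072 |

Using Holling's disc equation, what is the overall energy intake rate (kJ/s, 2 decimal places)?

R = Σλ_iE_i / (1 + Σλ_ih_i)
Numerator: 0.056×4 + 0.072×3.7 = 0.4904
Denominator: 1 + 0.056×3.5 + 0.072×7.7 = 1.75
R = 0.4904/1.75 = 0.2802 kJ/s

0.28 kJ/s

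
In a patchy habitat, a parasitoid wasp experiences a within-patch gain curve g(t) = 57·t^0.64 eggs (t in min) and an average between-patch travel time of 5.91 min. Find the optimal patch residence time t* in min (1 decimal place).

Optimal t* satisfies g'(t*) = g(t*)/(T + t*).
g'(t) = 0.64·57·t^-0.36. Setting 0.64·57·t^-0.36 = 57·t^0.64/(5.91+t) gives 0.64(5.91+t) = t, so 0.36·t = 0.64×5.91.
t* = 0.64×5.91/0.36 = 10.51 min.

10.5 min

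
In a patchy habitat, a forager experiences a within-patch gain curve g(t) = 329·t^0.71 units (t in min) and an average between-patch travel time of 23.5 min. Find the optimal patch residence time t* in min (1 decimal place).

Optimal t* satisfies g'(t*) = g(t*)/(T + t*).
g'(t) = 0.71·329·t^-0.29. Setting 0.71·329·t^-0.29 = 329·t^0.71/(23.5+t) gives 0.71(23.5+t) = t, so 0.29·t = 0.71×23.5.
t* = 0.71×23.5/0.29 = 57.53 min.

57.5 min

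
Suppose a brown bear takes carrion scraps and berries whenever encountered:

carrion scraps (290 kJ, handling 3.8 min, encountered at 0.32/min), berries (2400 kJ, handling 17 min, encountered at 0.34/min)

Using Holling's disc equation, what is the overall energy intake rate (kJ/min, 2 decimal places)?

113.66 kJ/min

R = Σλ_iE_i / (1 + Σλ_ih_i)
Numerator: 0.32×290 + 0.34×2400 = 908.8
Denominator: 1 + 0.32×3.8 + 0.34×17 = 7.996
R = 908.8/7.996 = 113.7 kJ/min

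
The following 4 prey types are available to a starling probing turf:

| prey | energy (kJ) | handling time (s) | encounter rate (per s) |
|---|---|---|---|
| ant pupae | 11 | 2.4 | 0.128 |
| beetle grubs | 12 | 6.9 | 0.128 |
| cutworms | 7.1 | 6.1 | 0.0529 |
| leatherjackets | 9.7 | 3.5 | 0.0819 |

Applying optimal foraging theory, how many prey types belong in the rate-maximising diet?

3

Rank by E/h (kJ/s): ant pupae 4.58, leatherjackets 2.77, beetle grubs 1.74, cutworms 1.16. Include each in turn until the next type's E/h falls below the running intake rate.
Rate on top 1: 1.077. leatherjackets: 2.77 > 1.077 → include.
Rate on top 2: 1.382. beetle grubs: 1.74 > 1.382 → include.
Rate on top 3: 1.509. cutworms: 1.16 < 1.509 → exclude; stop.
Optimal diet: ant pupae, leatherjackets, beetle grubs — 3 of 4 types.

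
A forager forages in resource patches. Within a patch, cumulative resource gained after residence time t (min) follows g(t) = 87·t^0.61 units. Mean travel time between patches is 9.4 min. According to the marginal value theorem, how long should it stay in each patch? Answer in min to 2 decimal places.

By the marginal value theorem, leave when the instantaneous gain rate g'(t) equals the habitat-wide average g(t)/(T + t).
g'(t) = 0.61·87·t^-0.39. Setting 0.61·87·t^-0.39 = 87·t^0.61/(9.4+t) gives 0.61(9.4+t) = t, so 0.39·t = 0.61×9.4.
t* = 0.61×9.4/0.39 = 14.7 min.

14.70 min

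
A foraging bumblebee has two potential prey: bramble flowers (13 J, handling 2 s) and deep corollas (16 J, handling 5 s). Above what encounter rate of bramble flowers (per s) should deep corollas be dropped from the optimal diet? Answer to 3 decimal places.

0.485 per s

The zero-one rule: include deep corollas iff E₂/h₂ > λE₁/(1+λh₁). Equality gives the switch point.
λE₁h₂ = E₂ + λE₂h₁ ⇒ λ = E₂/(E₁h₂ − E₂h₁) = 16/(65 − 32) = 0.4848 per s.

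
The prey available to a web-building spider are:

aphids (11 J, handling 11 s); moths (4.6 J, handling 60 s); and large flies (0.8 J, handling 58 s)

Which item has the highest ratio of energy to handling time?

aphids

In descending order of E/h:
aphids: 11/11 = 1 J/s
moths: 4.6/60 = 0.0767 J/s
large flies: 0.8/58 = 0.0138 J/s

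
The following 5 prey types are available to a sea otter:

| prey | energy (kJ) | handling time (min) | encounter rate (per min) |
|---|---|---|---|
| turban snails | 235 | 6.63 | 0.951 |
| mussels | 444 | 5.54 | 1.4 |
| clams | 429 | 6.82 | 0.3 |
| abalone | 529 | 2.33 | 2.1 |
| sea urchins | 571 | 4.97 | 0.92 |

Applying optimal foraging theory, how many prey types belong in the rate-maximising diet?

1

Rank by E/h (kJ/min): abalone 227, sea urchins 115, mussels 80.1, clams 62.9, turban snails 35.4. Include each in turn until the next type's E/h falls below the running intake rate.
Rate on top 1: 188.5. sea urchins: 115 < 188.5 → exclude; stop.
Optimal diet: abalone — 1 of 5 types.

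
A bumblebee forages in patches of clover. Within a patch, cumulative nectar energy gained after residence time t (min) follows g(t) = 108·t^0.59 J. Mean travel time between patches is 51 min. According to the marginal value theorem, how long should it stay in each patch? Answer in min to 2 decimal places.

73.39 min

By the marginal value theorem, leave when the instantaneous gain rate g'(t) equals the habitat-wide average g(t)/(T + t).
g'(t) = 0.59·108·t^-0.41. Setting 0.59·108·t^-0.41 = 108·t^0.59/(51+t) gives 0.59(51+t) = t, so 0.41·t = 0.59×51.
t* = 0.59×51/0.41 = 73.39 min.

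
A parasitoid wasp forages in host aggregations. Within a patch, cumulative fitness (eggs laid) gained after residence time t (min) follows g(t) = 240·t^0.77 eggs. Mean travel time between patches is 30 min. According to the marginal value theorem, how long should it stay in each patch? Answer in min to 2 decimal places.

100.43 min

Maximise g(t)/(T+t): set derivative to zero → g'(t)(T+t) = g(t).
g'(t) = 0.77·240·t^-0.23. Setting 0.77·240·t^-0.23 = 240·t^0.77/(30+t) gives 0.77(30+t) = t, so 0.23·t = 0.77×30.
t* = 0.77×30/0.23 = 100.4 min.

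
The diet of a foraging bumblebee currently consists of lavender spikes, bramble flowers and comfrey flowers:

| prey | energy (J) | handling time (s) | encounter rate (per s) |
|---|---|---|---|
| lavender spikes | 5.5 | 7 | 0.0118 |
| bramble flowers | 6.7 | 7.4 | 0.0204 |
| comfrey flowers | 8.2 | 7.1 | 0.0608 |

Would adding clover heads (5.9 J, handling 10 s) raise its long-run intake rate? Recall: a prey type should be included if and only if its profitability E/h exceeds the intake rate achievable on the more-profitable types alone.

Yes

Current rate: (0.0118×5.5 + 0.0204×6.7 + 0.0608×8.2)/(1 + 0.0118×7 + 0.0204×7.4 + 0.0608×7.1) = 0.4204 J/s.
Profitability of clover heads: 5.9/10 = 0.59 J/s.
0.59 > 0.4204, so adding clover heads raises the average — include it.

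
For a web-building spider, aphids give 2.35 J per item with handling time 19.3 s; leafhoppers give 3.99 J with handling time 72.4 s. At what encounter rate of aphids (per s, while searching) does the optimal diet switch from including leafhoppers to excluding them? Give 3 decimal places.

Drop leafhoppers once their profitability E₂/h₂ falls below the rate achievable on aphids alone: E₂/h₂ = λE₁/(1 + λh₁).
Solve for λ: λE₁h₂ = E₂(1 + λh₁) → λ(E₁h₂ − E₂h₁) = E₂ → λ = E₂/(E₁h₂ − E₂h₁).
λ = 3.99/(2.35×72.4 − 3.99×19.3) = 3.99/93.13 = 0.04284 per s.

0.043 per s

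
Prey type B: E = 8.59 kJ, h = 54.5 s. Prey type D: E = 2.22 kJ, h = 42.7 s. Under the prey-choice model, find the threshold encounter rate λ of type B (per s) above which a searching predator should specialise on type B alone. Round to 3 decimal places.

Drop type D once their profitability E₂/h₂ falls below the rate achievable on type B alone: E₂/h₂ = λE₁/(1 + λh₁).
Solve for λ: λE₁h₂ = E₂(1 + λh₁) → λ(E₁h₂ − E₂h₁) = E₂ → λ = E₂/(E₁h₂ − E₂h₁).
λ = 2.22/(8.59×42.7 − 2.22×54.5) = 2.22/245.8 = 0.009032 per s.

0.009 per s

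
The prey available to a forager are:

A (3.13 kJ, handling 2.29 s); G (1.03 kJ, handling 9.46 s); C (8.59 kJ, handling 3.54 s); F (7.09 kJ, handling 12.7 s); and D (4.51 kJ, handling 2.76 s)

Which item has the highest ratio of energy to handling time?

In descending order of E/h:
C: 8.59/3.54 = 2.43 kJ/s
D: 4.51/2.76 = 1.63 kJ/s
A: 3.13/2.29 = 1.37 kJ/s
F: 7.09/12.7 = 0.558 kJ/s
G: 1.03/9.46 = 0.109 kJ/s

C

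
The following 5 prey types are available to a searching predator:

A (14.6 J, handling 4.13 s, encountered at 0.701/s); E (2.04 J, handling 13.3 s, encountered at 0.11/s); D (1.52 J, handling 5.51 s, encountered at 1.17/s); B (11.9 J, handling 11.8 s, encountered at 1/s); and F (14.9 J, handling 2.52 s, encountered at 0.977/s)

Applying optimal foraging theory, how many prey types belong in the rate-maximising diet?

1

Rank by E/h (J/s): F 5.91, A 3.54, B 1.01, D 0.276, E 0.153. Include each in turn until the next type's E/h falls below the running intake rate.
Rate on top 1: 4.205. A: 3.54 < 4.205 → exclude; stop.
Optimal diet: F — 1 of 5 types.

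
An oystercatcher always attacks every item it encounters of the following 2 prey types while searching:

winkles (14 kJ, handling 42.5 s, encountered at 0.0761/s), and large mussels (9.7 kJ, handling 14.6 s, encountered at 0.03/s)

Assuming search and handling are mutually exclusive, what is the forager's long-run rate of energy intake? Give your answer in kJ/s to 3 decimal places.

R = (0.0761×14 + 0.03×9.7) / (1 + 0.0761×42.5 + 0.03×14.6) = 1.356/4.672 = 0.2903 kJ/s.

0.290 kJ/s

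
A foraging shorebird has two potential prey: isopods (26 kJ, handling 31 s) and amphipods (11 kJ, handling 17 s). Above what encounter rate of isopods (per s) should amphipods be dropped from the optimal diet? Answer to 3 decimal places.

0.109 per s

Drop amphipods once their profitability E₂/h₂ falls below the rate achievable on isopods alone: E₂/h₂ = λE₁/(1 + λh₁).
Solve for λ: λE₁h₂ = E₂(1 + λh₁) → λ(E₁h₂ − E₂h₁) = E₂ → λ = E₂/(E₁h₂ − E₂h₁).
λ = 11/(26×17 − 11×31) = 11/101 = 0.1089 per s.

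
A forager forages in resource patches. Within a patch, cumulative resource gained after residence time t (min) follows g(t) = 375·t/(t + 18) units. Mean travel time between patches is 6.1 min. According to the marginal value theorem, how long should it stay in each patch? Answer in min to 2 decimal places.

10.48 min

Optimal t* satisfies g'(t*) = g(t*)/(T + t*).
g'(t) = 375·18/(t + 18)². Setting 375·18/(t+18)² = 375t/[(t+18)(6.1+t)] gives 18(6.1+t) = t(t+18), so t² = 18×6.1 = 109.8.
t* = √109.8 = 10.48 min.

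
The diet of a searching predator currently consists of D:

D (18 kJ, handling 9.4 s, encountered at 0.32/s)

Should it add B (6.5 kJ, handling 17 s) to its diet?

No

Current rate: (0.32×18)/(1 + 0.32×9.4) = 1.437 kJ/s.
B: E/h = 6.5/17 = 0.3824 kJ/s.
Since 0.3824 < R, time spent handling B is better spent searching.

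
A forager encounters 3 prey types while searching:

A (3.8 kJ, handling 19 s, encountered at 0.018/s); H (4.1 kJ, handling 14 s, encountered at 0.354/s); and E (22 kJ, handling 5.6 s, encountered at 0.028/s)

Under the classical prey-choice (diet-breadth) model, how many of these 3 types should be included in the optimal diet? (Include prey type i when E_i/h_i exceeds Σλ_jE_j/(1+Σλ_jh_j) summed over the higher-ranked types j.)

1

Rank by E/h (kJ/s): E 3.93, H 0.293, A 0.2. Include each in turn until the next type's E/h falls below the running intake rate.
Rate on top 1: 0.5325. H: 0.293 < 0.5325 → exclude; stop.
Optimal diet: E — 1 of 3 types.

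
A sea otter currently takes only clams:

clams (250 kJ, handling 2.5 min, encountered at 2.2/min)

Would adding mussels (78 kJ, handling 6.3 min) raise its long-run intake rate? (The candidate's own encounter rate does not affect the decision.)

No

Intake rate on the current diet: R = (2.2×250) / (1 + 2.2×2.5) = 550/6.5 = 84.62 kJ/min.
Profitability of mussels: 78/6.3 = 12.38 kJ/min.
12.38 < 84.62, so adding mussels would lower the average — exclude it.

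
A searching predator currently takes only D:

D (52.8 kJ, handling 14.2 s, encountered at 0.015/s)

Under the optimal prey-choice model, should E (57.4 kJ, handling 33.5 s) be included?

Current rate: (0.015×52.8)/(1 + 0.015×14.2) = 0.6529 kJ/s.
Profitability of E: 57.4/33.5 = 1.713 kJ/s.
1.713 > 0.6529, so adding E raises the average — include it.

Yes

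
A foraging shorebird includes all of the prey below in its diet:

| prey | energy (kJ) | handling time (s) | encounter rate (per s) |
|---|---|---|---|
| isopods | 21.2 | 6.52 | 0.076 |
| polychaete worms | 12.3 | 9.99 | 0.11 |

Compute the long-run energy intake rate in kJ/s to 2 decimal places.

R = (0.076×21.2 + 0.11×12.3) / (1 + 0.076×6.52 + 0.11×9.99) = 2.964/2.594 = 1.143 kJ/s.

1.14 kJ/s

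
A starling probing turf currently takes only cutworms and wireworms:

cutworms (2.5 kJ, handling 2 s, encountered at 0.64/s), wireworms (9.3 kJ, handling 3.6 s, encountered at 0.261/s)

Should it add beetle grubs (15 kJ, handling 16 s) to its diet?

On cutworms and wireworms alone, R = ΣλE/(1+Σλh) = 4.027/3.22 = 1.251 kJ/s.
Profitability of beetle grubs: 15/16 = 0.9375 kJ/s.
Since 0.9375 < R, time spent handling beetle grubs is better spent searching.

No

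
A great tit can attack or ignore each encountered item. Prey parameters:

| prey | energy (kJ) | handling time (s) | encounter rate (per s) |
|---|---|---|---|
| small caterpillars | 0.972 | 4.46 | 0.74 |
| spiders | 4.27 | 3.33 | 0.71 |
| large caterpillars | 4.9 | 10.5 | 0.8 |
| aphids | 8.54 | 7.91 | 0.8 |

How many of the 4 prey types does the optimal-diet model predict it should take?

E/h in descending order: spiders 1.28, aphids 1.08, large caterpillars 0.467, small caterpillars 0.218 kJ/s. The optimal diet is the largest prefix of this list for which every included type satisfies E_i/h_i > R on the types above it.
Rate on top 1: 0.9011. aphids: 1.08 > 0.9011 → include.
Rate on top 2: 1.018. large caterpillars: 0.467 < 1.018 → exclude; stop.
Optimal diet: spiders, aphids — 2 of 4 types.

2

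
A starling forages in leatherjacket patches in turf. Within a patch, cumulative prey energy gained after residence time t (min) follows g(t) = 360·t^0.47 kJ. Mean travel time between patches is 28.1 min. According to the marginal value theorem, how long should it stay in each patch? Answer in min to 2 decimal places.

By the marginal value theorem, leave when the instantaneous gain rate g'(t) equals the habitat-wide average g(t)/(T + t).
g'(t) = 0.47·360·t^-0.53. Setting 0.47·360·t^-0.53 = 360·t^0.47/(28.1+t) gives 0.47(28.1+t) = t, so 0.53·t = 0.47×28.1.
t* = 0.47×28.1/0.53 = 24.92 min.

24.92 min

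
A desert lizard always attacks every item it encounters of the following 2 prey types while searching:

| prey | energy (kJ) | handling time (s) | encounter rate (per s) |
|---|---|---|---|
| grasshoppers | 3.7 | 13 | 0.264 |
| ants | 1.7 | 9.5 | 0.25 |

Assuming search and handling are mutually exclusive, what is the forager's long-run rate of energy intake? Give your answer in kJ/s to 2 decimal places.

0.21 kJ/s

R = Σλ_iE_i / (1 + Σλ_ih_i)
Numerator: 0.264×3.7 + 0.25×1.7 = 1.402
Denominator: 1 + 0.264×13 + 0.25×9.5 = 6.807
R = 1.402/6.807 = 0.2059 kJ/s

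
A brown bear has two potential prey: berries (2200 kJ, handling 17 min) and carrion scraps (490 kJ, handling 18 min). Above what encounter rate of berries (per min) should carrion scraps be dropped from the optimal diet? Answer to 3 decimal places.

0.016 per min

At the threshold, the rate on berries alone equals the profitability of carrion scraps: λ·2200/(1 + λ·17) = 490/18 = 27.22.
Rearranging, λ(2200 − 27.22×17) = 27.22, so λ = 27.22/1737 = 0.01567 per min.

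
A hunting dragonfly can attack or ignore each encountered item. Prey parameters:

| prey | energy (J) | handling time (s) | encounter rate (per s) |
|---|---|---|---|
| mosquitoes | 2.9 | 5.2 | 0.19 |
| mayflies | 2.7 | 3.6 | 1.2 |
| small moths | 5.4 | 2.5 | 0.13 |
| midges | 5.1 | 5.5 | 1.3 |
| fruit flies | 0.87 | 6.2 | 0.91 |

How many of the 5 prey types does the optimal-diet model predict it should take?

Rank by E/h (J/s): small moths 2.16, midges 0.927, mayflies 0.75, mosquitoes 0.558, fruit flies 0.14. Include each in turn until the next type's E/h falls below the running intake rate.
Rate on top 1: 0.5298. midges: 0.927 > 0.5298 → include.
Rate on top 2: 0.8651. mayflies: 0.75 < 0.8651 → exclude; stop.
Optimal diet: small moths, midges — 2 of 5 types.

2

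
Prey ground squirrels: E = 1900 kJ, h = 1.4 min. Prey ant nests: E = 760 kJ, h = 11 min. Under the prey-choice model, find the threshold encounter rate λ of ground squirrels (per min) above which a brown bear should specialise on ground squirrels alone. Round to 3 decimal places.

0.038 per min

At the threshold, the rate on ground squirrels alone equals the profitability of ant nests: λ·1900/(1 + λ·1.4) = 760/11 = 69.09.
Rearranging, λ(1900 − 69.09×1.4) = 69.09, so λ = 69.09/1803 = 0.03831 per min.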